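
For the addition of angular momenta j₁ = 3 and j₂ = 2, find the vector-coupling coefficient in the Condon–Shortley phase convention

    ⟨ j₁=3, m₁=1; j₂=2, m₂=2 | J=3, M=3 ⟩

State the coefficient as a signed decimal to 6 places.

+√(1/6) ≈ +0.408248

√[7·2!4!2!/9! · 4!2!4!0!6!0!] = √(1536)
  +(−1)^2/∏(2,0,0,2,4,0)! = 1/96  (running 1/96)
⟨..|..⟩ = √(1536)·(1/96) = +0.408248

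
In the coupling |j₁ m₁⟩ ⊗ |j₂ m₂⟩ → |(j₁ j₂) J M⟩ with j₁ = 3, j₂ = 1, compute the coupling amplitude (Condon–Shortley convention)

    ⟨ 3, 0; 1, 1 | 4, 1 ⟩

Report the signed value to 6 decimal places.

+0.597614  (= +√(5/14))

triangle: 0!·6!·2!/9! = 1440/362880
(j±m)!: 3!·3!·2!·0!·5!·3! = 51840
prefactor² = (2J+1)·Δ·N² = 12960/7
  k=0: +1/(0!·0!·3!·2!·3!·0!) = 1/72
Σ = 1/72  ⇒  CG² = 12960/7·1/72² = 5/14
CG = +√(5/14) = +0.597614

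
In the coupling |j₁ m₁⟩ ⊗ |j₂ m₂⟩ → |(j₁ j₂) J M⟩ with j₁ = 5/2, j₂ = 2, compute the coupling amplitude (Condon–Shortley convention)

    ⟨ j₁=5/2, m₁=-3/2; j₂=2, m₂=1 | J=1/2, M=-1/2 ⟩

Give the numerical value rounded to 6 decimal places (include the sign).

-0.516398  (= −√(4/15))

triangle: 4!·1!·0!/6! = 24/720
(j±m)!: 1!·4!·3!·1!·0!·1! = 144
prefactor² = (2J+1)·Δ·N² = 48/5
  k=3: −1/(3!·1!·1!·0!·0!·0!) = -1/6
Σ = -1/6  ⇒  CG² = 48/5·(-1/6)² = 4/15
CG = −√(4/15) = -0.516398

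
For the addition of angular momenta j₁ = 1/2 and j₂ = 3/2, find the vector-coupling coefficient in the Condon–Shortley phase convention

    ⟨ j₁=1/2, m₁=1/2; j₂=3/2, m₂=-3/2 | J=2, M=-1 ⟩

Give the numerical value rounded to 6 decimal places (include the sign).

√[5·0!1!3!/5! · 1!0!0!3!1!3!] = √(9)
  +(−1)^0/∏(0,0,0,0,1,3)! = 1/6  (running 1/6)
⟨..|..⟩ = √(9)·(1/6) = +0.500000

+0.500000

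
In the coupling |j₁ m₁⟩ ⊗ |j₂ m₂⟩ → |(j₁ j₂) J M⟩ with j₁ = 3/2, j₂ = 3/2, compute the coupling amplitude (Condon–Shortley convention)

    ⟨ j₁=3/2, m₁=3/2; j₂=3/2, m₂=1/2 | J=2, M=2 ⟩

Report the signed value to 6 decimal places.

triangle: 1!*2!*2!/6! = 4/720
(j±m)!: 3!*0!*2!*1!*4!*0! = 288
prefactor² = (2J+1)*Δ*N² = 8
  k=0: +1/(0!*1!*0!*2!*2!*0!) = 1/4
Σ = 1/4  ⇒  CG² = 8*1/4² = 1/2
CG = +√(1/2) = +0.707107

+√(1/2) ≈ +0.707107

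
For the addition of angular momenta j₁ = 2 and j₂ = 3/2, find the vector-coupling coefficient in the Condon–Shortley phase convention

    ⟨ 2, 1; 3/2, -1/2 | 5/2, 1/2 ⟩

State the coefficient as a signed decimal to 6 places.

triangle: 1!×3!×2!/7! = 12/5040
(j±m)!: 3!×1!×1!×2!×3!×2! = 144
prefactor² = (2J+1)×Δ×N² = 72/35
  k=0: +1/(0!×1!×1!×1!×2!×1!) = 1/2
  k=1: −1/(1!×0!×0!×0!×3!×2!) = -1/12
Σ = 5/12  ⇒  CG² = 72/35×5/12² = 5/14
CG = +√(5/14) = +0.597614

+√(5/14) = +0.597614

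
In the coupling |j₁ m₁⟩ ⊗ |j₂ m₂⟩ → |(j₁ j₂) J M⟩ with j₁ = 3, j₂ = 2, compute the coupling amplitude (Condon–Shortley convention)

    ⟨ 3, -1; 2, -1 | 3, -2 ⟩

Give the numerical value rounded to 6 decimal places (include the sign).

-0.500000

triangle: 2!·4!·2!/9! = 96/362880
(j±m)!: 2!·4!·1!·3!·1!·5! = 34560
prefactor² = (2J+1)·Δ·N² = 64
  k=0: +1/(0!·2!·4!·1!·0!·1!) = 1/48
  k=1: −1/(1!·1!·3!·0!·1!·2!) = -1/12
Σ = -1/16  ⇒  CG² = 64·(-1/16)² = 1/4
CG = −√(1/4) = -0.500000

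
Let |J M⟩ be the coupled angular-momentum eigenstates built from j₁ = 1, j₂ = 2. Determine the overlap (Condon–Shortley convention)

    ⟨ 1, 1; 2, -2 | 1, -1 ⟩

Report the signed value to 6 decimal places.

triangle: 2!×0!×2!/5! = 4/120
(j±m)!: 2!×0!×0!×4!×0!×2! = 96
prefactor² = (2J+1)×Δ×N² = 48/5
  k=0: +1/(0!×2!×0!×0!×0!×2!) = 1/4
Σ = 1/4  ⇒  CG² = 48/5×1/4² = 3/5
CG = +√(3/5) = +0.774597

+0.774597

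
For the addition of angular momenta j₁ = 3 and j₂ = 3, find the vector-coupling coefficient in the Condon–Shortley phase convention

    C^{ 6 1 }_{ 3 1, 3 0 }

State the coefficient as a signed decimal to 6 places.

+0.615457

j₁+j₂−J=0  J+j₁−j₂=6  J−j₁+j₂=6  j₁+j₂+J+1=13
(j₁±m₁, j₂±m₂, J±M) = (4,2,3,3,7,5)
P² = 12441600/11
sum k=0..0:
  [0] +1/1728 = 1/1728
S = 1/1728
C² = P²·S² = 25/66 ; C = +0.615457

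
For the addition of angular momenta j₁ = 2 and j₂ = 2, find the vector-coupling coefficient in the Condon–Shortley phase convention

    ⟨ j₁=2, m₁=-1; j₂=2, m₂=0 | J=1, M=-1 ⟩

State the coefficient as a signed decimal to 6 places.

+√(3/10) ≈ +0.547723

√[3·3!1!1!/6! · 1!3!2!2!0!2!] = √(6/5)
  +(−1)^2/∏(2,1,1,0,0,1)! = 1/2  (running 1/2)
⟨..|..⟩ = √(6/5)·(1/2) = +0.547723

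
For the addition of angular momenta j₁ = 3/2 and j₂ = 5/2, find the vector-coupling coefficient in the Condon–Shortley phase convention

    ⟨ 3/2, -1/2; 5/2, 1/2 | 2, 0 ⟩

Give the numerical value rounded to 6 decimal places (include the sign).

−√(1/14) ≈ -0.267261

√[5·2!1!3!/7! · 1!2!3!2!2!2!] = √(8/7)
  +(−1)^1/∏(1,1,1,2,0,1)! = -1/2  (running -1/2)
  +(−1)^2/∏(2,0,0,1,1,2)! = 1/4  (running -1/4)
⟨..|..⟩ = √(8/7)·(-1/4) = -0.267261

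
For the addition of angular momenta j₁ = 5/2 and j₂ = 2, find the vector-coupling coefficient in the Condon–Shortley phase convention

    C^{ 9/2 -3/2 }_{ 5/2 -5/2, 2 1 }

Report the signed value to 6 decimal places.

j₁+j₂−J=0  J+j₁−j₂=5  J−j₁+j₂=4  j₁+j₂+J+1=10
(j₁±m₁, j₂±m₂, J±M) = (0,5,3,1,3,6)
P² = 172800/7
sum k=0..0:
  [0] +1/720 = 1/720
S = 1/720
C² = P²·S² = 1/21 ; C = +0.218218

+0.218218  (= +√(1/21))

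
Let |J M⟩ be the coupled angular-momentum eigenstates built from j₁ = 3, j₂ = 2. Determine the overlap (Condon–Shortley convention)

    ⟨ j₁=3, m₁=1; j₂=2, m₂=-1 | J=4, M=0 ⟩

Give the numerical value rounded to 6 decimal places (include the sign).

+0.597614  (= +√(5/14))

j₁+j₂−J=1  J+j₁−j₂=5  J−j₁+j₂=3  j₁+j₂+J+1=10
(j₁±m₁, j₂±m₂, J±M) = (4,2,1,3,4,4)
P² = 10368/35
sum k=0..1:
  [0] +1/24 = 1/24
  [1] −1/144 = -1/144
S = 5/144
C² = P²·S² = 5/14 ; C = +0.597614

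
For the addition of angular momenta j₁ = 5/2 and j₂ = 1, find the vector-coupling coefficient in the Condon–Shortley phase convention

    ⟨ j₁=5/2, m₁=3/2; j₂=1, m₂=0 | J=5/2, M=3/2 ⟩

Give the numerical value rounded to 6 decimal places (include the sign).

+0.507093

j₁+j₂−J=1  J+j₁−j₂=4  J−j₁+j₂=1  j₁+j₂+J+1=7
(j₁±m₁, j₂±m₂, J±M) = (4,1,1,1,4,1)
P² = 576/35
sum k=0..1:
  [0] +1/6 = 1/6
  [1] −1/24 = -1/24
S = 1/8
C² = P²·S² = 9/35 ; C = +0.507093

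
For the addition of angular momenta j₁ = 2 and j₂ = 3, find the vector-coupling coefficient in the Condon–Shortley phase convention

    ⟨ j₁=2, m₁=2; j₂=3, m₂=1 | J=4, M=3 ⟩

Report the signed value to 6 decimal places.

triangle: 1!·3!·5!/10! = 720/3628800
(j±m)!: 4!·0!·4!·2!·7!·1! = 5806080
prefactor² = (2J+1)·Δ·N² = 10368
  k=0: +1/(0!·1!·0!·4!·3!·1!) = 1/144
Σ = 1/144  ⇒  CG² = 10368·1/144² = 1/2
CG = +√(1/2) = +0.707107

+√(1/2) = +0.707107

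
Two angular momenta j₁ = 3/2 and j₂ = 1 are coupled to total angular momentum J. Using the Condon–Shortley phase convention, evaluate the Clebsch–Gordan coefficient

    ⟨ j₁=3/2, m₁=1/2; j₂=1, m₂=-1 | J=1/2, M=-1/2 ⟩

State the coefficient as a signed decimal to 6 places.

+0.408248

triangle: 2!·1!·0!/4! = 2/24
(j±m)!: 2!·1!·0!·2!·0!·1! = 4
prefactor² = (2J+1)·Δ·N² = 2/3
  k=0: +1/(0!·2!·1!·0!·0!·0!) = 1/2
Σ = 1/2  ⇒  CG² = 2/3·1/2² = 1/6
CG = +√(1/6) = +0.408248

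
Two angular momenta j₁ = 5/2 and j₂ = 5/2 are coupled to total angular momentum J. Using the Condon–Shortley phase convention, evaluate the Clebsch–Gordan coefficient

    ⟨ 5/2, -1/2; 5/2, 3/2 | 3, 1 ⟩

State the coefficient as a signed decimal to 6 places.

+√(1/30) ≈ +0.182574

triangle: 2!*3!*3!/9! = 72/362880
(j±m)!: 2!*3!*4!*1!*4!*2! = 13824
prefactor² = (2J+1)*Δ*N² = 96/5
  k=1: −1/(1!*1!*2!*3!*1!*0!) = -1/12
  k=2: +1/(2!*0!*1!*2!*2!*1!) = 1/8
Σ = 1/24  ⇒  CG² = 96/5*1/24² = 1/30
CG = +√(1/30) = +0.182574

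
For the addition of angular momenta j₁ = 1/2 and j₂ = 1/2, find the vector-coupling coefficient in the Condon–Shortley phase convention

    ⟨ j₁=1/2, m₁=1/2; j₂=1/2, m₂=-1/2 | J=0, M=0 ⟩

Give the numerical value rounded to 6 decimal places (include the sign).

j₁+j₂−J=1  J+j₁−j₂=0  J−j₁+j₂=0  j₁+j₂+J+1=2
(j₁±m₁, j₂±m₂, J±M) = (1,0,0,1,0,0)
P² = 1/2
sum k=0..0:
  [0] +1/1 = 1
S = 1
C² = P²·S² = 1/2 ; C = +0.707107

+0.707107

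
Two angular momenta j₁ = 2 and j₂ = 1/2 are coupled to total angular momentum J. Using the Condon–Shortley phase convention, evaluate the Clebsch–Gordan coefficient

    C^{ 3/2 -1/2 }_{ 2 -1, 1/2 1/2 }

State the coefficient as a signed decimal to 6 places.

−√(3/5) = -0.774597

triangle: 1!·3!·0!/5! = 6/120
(j±m)!: 1!·3!·1!·0!·1!·2! = 12
prefactor² = (2J+1)·Δ·N² = 12/5
  k=1: −1/(1!·0!·2!·0!·1!·0!) = -1/2
Σ = -1/2  ⇒  CG² = 12/5·(-1/2)² = 3/5
CG = −√(3/5) = -0.774597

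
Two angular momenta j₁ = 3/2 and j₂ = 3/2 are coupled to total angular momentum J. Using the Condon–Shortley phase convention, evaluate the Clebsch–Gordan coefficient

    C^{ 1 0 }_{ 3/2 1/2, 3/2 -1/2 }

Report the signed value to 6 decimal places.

√[3·2!1!1!/5! · 2!1!1!2!1!1!] = √(1/5)
  +(−1)^0/∏(0,2,1,1,0,0)! = 1/2  (running 1/2)
  +(−1)^1/∏(1,1,0,0,1,1)! = -1  (running -1/2)
⟨..|..⟩ = √(1/5)·(-1/2) = -0.223607

−√(1/20) = -0.223607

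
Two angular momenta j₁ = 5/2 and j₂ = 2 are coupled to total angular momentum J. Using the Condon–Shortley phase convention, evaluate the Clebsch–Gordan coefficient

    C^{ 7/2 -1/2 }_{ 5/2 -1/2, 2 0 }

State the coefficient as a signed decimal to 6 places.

-0.195180

√[8·1!4!3!/9! · 2!3!2!2!3!4!] = √(768/35)
  +(−1)^0/∏(0,1,3,2,1,1)! = 1/12  (running 1/12)
  +(−1)^1/∏(1,0,2,1,2,2)! = -1/8  (running -1/24)
⟨..|..⟩ = √(768/35)·(-1/24) = -0.195180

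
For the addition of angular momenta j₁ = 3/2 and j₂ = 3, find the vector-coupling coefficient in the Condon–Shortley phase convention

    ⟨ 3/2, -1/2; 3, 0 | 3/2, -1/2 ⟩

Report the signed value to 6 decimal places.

j₁+j₂−J=3  J+j₁−j₂=0  J−j₁+j₂=3  j₁+j₂+J+1=7
(j₁±m₁, j₂±m₂, J±M) = (1,2,3,3,1,2)
P² = 144/35
sum k=2..2:
  [2] +1/4 = 1/4
S = 1/4
C² = P²·S² = 9/35 ; C = +0.507093

+0.507093  (= +√(9/35))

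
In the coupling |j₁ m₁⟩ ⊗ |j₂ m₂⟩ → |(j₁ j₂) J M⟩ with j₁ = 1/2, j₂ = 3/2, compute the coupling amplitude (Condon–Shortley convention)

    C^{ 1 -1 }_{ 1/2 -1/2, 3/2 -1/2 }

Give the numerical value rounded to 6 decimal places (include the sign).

-0.500000

triangle: 1!×0!×2!/4! = 2/24
(j±m)!: 0!×1!×1!×2!×0!×2! = 4
prefactor² = (2J+1)×Δ×N² = 1
  k=1: −1/(1!×0!×0!×0!×0!×2!) = -1/2
Σ = -1/2  ⇒  CG² = 1×(-1/2)² = 1/4
CG = −√(1/4) = -0.500000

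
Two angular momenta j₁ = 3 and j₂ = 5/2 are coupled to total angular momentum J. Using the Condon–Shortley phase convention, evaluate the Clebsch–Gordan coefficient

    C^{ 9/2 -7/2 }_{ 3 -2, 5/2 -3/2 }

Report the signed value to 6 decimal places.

j₁+j₂−J=1  J+j₁−j₂=5  J−j₁+j₂=4  j₁+j₂+J+1=11
(j₁±m₁, j₂±m₂, J±M) = (1,5,1,4,1,8)
P² = 921600/11
sum k=0..1:
  [0] +1/720 = 1/720
  [1] −1/576 = -1/576
S = -1/2880
C² = P²·S² = 1/99 ; C = -0.100504

-0.100504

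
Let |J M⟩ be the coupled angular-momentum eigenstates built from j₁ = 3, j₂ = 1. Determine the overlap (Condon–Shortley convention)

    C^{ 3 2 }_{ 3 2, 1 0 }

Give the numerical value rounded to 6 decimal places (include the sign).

√[7·1!5!1!/8! · 5!1!1!1!5!1!] = √(300)
  +(−1)^0/∏(0,1,1,1,4,0)! = 1/24  (running 1/24)
  +(−1)^1/∏(1,0,0,0,5,1)! = -1/120  (running 1/30)
⟨..|..⟩ = √(300)·(1/30) = +0.577350

+0.577350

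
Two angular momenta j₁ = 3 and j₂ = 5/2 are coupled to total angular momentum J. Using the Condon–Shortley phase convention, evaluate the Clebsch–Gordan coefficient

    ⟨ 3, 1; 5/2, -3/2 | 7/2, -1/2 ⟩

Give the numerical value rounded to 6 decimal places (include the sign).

√[8·2!4!3!/10! · 4!2!1!4!3!4!] = √(18432/175)
  +(−1)^0/∏(0,2,2,1,2,2)! = 1/16  (running 1/16)
  +(−1)^1/∏(1,1,1,0,3,3)! = -1/36  (running 5/144)
⟨..|..⟩ = √(18432/175)·(5/144) = +0.356348

+0.356348  (= +√(8/63))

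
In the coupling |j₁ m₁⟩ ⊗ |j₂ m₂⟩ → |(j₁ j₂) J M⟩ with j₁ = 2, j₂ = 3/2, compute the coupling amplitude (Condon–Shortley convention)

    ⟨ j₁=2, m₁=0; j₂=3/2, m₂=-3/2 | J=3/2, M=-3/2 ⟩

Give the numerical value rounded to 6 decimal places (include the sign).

√[4·2!2!1!/6! · 2!2!0!3!0!3!] = √(16/5)
  +(−1)^0/∏(0,2,2,0,0,1)! = 1/4  (running 1/4)
⟨..|..⟩ = √(16/5)·(1/4) = +0.447214

+√(1/5) = +0.447214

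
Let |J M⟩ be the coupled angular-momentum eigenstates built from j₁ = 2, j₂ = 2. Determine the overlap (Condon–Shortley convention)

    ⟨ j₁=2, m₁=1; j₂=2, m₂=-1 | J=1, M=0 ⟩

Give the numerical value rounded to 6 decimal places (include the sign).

j₁+j₂−J=3  J+j₁−j₂=1  J−j₁+j₂=1  j₁+j₂+J+1=6
(j₁±m₁, j₂±m₂, J±M) = (3,1,1,3,1,1)
P² = 9/10
sum k=0..1:
  [0] +1/6 = 1/6
  [1] −1/2 = -1/2
S = -1/3
C² = P²·S² = 1/10 ; C = -0.316228

-0.316228  (= −√(1/10))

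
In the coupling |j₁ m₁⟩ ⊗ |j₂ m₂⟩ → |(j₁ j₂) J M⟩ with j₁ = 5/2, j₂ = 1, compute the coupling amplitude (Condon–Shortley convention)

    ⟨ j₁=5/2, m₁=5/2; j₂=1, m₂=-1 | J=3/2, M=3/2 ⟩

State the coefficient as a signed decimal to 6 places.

j₁+j₂−J=2  J+j₁−j₂=3  J−j₁+j₂=0  j₁+j₂+J+1=6
(j₁±m₁, j₂±m₂, J±M) = (5,0,0,2,3,0)
P² = 96
sum k=0..0:
  [0] +1/12 = 1/12
S = 1/12
C² = P²·S² = 2/3 ; C = +0.816497

+0.816497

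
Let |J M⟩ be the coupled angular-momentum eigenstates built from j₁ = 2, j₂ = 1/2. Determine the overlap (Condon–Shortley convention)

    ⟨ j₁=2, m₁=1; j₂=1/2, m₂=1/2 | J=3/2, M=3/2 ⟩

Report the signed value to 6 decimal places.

triangle: 1!*3!*0!/5! = 6/120
(j±m)!: 3!*1!*1!*0!*3!*0! = 36
prefactor² = (2J+1)*Δ*N² = 36/5
  k=1: −1/(1!*0!*0!*0!*3!*0!) = -1/6
Σ = -1/6  ⇒  CG² = 36/5*(-1/6)² = 1/5
CG = −√(1/5) = -0.447214

-0.447214  (= −√(1/5))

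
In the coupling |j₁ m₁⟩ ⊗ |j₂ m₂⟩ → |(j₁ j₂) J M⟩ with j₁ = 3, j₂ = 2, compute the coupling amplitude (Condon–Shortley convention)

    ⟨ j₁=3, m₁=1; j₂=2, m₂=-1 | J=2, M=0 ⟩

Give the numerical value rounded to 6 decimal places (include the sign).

triangle: 3!×3!×1!/8! = 36/40320
(j±m)!: 4!×2!×1!×3!×2!×2! = 1152
prefactor² = (2J+1)×Δ×N² = 36/7
  k=0: +1/(0!×3!×2!×1!×1!×0!) = 1/12
  k=1: −1/(1!×2!×1!×0!×2!×1!) = -1/4
Σ = -1/6  ⇒  CG² = 36/7×(-1/6)² = 1/7
CG = −√(1/7) = -0.377964

-0.377964  (= −√(1/7))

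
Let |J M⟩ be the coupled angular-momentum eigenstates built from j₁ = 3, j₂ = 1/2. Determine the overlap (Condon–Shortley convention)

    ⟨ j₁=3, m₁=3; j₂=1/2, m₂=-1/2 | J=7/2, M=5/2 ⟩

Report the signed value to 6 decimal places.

√[8·0!6!1!/8! · 6!0!0!1!6!1!] = √(518400/7)
  +(−1)^0/∏(0,0,0,0,6,1)! = 1/720  (running 1/720)
⟨..|..⟩ = √(518400/7)·(1/720) = +0.377964

+√(1/7) = +0.377964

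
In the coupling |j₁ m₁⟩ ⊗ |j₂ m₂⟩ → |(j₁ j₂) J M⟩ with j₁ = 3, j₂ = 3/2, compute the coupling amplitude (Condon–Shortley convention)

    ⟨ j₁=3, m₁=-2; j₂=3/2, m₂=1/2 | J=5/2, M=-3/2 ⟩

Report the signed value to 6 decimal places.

j₁+j₂−J=2  J+j₁−j₂=4  J−j₁+j₂=1  j₁+j₂+J+1=8
(j₁±m₁, j₂±m₂, J±M) = (1,5,2,1,1,4)
P² = 288/7
sum k=1..2:
  [1] −1/24 = -1/24
  [2] +1/12 = 1/12
S = 1/24
C² = P²·S² = 1/14 ; C = +0.267261

+√(1/14) = +0.267261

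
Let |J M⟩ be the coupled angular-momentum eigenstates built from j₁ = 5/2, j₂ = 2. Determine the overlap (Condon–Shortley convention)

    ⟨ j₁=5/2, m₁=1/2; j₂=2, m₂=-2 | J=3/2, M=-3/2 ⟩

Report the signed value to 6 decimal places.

√[4·3!2!1!/7! · 3!2!0!4!0!3!] = √(576/35)
  +(−1)^0/∏(0,3,2,0,0,1)! = 1/12  (running 1/12)
⟨..|..⟩ = √(576/35)·(1/12) = +0.338062

+0.338062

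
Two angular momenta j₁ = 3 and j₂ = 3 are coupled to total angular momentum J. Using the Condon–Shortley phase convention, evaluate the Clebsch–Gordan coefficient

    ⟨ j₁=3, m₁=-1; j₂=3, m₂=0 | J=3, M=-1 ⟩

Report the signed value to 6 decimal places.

triangle: 3!·3!·3!/10! = 216/3628800
(j±m)!: 2!·4!·3!·3!·2!·4! = 82944
prefactor² = (2J+1)·Δ·N² = 864/25
  k=1: −1/(1!·2!·3!·2!·0!·1!) = -1/24
  k=2: +1/(2!·1!·2!·1!·1!·2!) = 1/8
  k=3: −1/(3!·0!·1!·0!·2!·3!) = -1/72
Σ = 5/72  ⇒  CG² = 864/25·5/72² = 1/6
CG = +√(1/6) = +0.408248

+√(1/6) = +0.408248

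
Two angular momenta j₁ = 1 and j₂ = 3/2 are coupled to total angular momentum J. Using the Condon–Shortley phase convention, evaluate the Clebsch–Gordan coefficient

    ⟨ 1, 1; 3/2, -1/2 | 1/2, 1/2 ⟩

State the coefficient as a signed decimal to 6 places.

+0.408248

√[2·2!0!1!/4! · 2!0!1!2!1!0!] = √(2/3)
  +(−1)^0/∏(0,2,0,1,0,0)! = 1/2  (running 1/2)
⟨..|..⟩ = √(2/3)·(1/2) = +0.408248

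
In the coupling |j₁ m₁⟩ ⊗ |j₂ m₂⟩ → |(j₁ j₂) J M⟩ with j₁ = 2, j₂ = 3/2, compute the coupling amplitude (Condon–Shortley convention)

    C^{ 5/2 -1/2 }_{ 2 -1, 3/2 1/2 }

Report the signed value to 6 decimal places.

-0.597614

√[6·1!3!2!/7! · 1!3!2!1!2!3!] = √(72/35)
  +(−1)^0/∏(0,1,3,2,0,0)! = 1/12  (running 1/12)
  +(−1)^1/∏(1,0,2,1,1,1)! = -1/2  (running -5/12)
⟨..|..⟩ = √(72/35)·(-5/12) = -0.597614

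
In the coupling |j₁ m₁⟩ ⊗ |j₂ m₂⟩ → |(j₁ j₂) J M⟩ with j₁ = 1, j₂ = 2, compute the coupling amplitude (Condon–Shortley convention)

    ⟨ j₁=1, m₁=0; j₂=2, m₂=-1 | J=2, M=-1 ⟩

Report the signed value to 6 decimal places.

+0.408248  (= +√(1/6))

triangle: 1!*1!*3!/6! = 6/720
(j±m)!: 1!*1!*1!*3!*1!*3! = 36
prefactor² = (2J+1)*Δ*N² = 3/2
  k=0: +1/(0!*1!*1!*1!*0!*2!) = 1/2
  k=1: −1/(1!*0!*0!*0!*1!*3!) = -1/6
Σ = 1/3  ⇒  CG² = 3/2*1/3² = 1/6
CG = +√(1/6) = +0.408248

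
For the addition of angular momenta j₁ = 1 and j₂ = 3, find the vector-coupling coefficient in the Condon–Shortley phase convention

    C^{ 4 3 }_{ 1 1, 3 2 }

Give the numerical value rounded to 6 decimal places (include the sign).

triangle: 0!·2!·6!/9! = 1440/362880
(j±m)!: 2!·0!·5!·1!·7!·1! = 1209600
prefactor² = (2J+1)·Δ·N² = 43200
  k=0: +1/(0!·0!·0!·5!·2!·1!) = 1/240
Σ = 1/240  ⇒  CG² = 43200·1/240² = 3/4
CG = +√(3/4) = +0.866025

+√(3/4) = +0.866025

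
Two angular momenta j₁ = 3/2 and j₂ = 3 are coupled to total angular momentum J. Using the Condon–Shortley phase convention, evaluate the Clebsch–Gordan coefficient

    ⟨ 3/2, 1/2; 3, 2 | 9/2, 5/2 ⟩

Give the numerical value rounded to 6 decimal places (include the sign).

+0.707107

√[10·0!3!6!/10! · 2!1!5!1!7!2!] = √(28800)
  +(−1)^0/∏(0,0,1,5,2,1)! = 1/240  (running 1/240)
⟨..|..⟩ = √(28800)·(1/240) = +0.707107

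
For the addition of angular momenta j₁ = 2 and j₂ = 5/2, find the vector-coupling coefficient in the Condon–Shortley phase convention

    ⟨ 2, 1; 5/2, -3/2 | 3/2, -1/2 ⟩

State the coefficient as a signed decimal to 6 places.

j₁+j₂−J=3  J+j₁−j₂=1  J−j₁+j₂=2  j₁+j₂+J+1=7
(j₁±m₁, j₂±m₂, J±M) = (3,1,1,4,1,2)
P² = 96/35
sum k=0..1:
  [0] +1/6 = 1/6
  [1] −1/4 = -1/4
S = -1/12
C² = P²·S² = 2/105 ; C = -0.138013

−√(2/105) ≈ -0.138013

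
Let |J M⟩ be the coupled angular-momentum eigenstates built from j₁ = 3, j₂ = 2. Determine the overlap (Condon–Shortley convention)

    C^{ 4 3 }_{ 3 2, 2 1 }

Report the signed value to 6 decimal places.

√[9·1!5!3!/10! · 5!1!3!1!7!1!] = √(6480)
  +(−1)^0/∏(0,1,1,3,4,0)! = 1/144  (running 1/144)
  +(−1)^1/∏(1,0,0,2,5,1)! = -1/240  (running 1/360)
⟨..|..⟩ = √(6480)·(1/360) = +0.223607

+√(1/20) ≈ +0.223607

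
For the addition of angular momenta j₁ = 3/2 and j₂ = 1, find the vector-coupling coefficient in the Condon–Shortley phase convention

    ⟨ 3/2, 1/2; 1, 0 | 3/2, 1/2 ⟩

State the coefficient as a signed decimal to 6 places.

triangle: 1!*2!*1!/5! = 2/120
(j±m)!: 2!*1!*1!*1!*2!*1! = 4
prefactor² = (2J+1)*Δ*N² = 4/15
  k=0: +1/(0!*1!*1!*1!*1!*0!) = 1
  k=1: −1/(1!*0!*0!*0!*2!*1!) = -1/2
Σ = 1/2  ⇒  CG² = 4/15*1/2² = 1/15
CG = +√(1/15) = +0.258199

+0.258199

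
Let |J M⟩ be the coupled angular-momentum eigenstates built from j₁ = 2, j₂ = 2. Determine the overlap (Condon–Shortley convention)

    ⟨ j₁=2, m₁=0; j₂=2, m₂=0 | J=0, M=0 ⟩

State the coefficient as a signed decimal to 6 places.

√[1·4!0!0!/5! · 2!2!2!2!0!0!] = √(16/5)
  +(−1)^2/∏(2,2,0,0,0,0)! = 1/4  (running 1/4)
⟨..|..⟩ = √(16/5)·(1/4) = +0.447214

+√(1/5) ≈ +0.447214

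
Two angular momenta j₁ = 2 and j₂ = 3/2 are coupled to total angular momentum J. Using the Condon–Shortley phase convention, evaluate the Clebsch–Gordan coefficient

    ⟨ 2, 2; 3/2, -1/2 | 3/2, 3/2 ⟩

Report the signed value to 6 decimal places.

+0.632456  (= +√(2/5))

√[4·2!2!1!/6! · 4!0!1!2!3!0!] = √(32/5)
  +(−1)^0/∏(0,2,0,1,2,0)! = 1/4  (running 1/4)
⟨..|..⟩ = √(32/5)·(1/4) = +0.632456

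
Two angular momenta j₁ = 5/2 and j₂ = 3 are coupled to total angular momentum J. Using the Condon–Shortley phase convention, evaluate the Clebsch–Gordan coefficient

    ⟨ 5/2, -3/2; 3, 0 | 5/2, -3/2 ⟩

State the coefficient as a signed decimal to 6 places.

triangle: 3!·2!·3!/9! = 72/362880
(j±m)!: 1!·4!·3!·3!·1!·4! = 20736
prefactor² = (2J+1)·Δ·N² = 864/35
  k=2: +1/(2!·1!·2!·1!·0!·2!) = 1/8
  k=3: −1/(3!·0!·1!·0!·1!·3!) = -1/36
Σ = 7/72  ⇒  CG² = 864/35·7/72² = 7/30
CG = +√(7/30) = +0.483046

+0.483046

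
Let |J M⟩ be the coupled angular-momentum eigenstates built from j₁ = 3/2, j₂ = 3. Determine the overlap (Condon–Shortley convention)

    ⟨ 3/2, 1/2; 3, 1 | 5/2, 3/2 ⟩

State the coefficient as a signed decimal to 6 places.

triangle: 2!×1!×4!/8! = 48/40320
(j±m)!: 2!×1!×4!×2!×4!×1! = 2304
prefactor² = (2J+1)×Δ×N² = 576/35
  k=0: +1/(0!×2!×1!×4!×0!×0!) = 1/48
  k=1: −1/(1!×1!×0!×3!×1!×1!) = -1/6
Σ = -7/48  ⇒  CG² = 576/35×(-7/48)² = 7/20
CG = −√(7/20) = -0.591608

−√(7/20) ≈ -0.591608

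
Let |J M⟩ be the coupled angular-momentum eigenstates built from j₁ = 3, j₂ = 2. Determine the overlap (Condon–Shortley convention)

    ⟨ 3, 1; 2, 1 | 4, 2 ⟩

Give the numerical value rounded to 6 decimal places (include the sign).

−√(1/28) ≈ -0.188982

√[9·1!5!3!/10! · 4!2!3!1!6!2!] = √(5184/7)
  +(−1)^0/∏(0,1,2,3,3,0)! = 1/72  (running 1/72)
  +(−1)^1/∏(1,0,1,2,4,1)! = -1/48  (running -1/144)
⟨..|..⟩ = √(5184/7)·(-1/144) = -0.188982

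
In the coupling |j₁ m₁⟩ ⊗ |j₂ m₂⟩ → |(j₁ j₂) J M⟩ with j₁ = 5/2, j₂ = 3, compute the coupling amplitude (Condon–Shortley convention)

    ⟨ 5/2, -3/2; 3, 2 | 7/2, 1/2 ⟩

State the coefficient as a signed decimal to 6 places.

+0.563436

triangle: 2!·3!·4!/10! = 288/3628800
(j±m)!: 1!·4!·5!·1!·4!·3! = 414720
prefactor² = (2J+1)·Δ·N² = 9216/35
  k=1: −1/(1!·1!·3!·4!·0!·0!) = -1/144
  k=2: +1/(2!·0!·2!·3!·1!·1!) = 1/24
Σ = 5/144  ⇒  CG² = 9216/35·5/144² = 20/63
CG = +√(20/63) = +0.563436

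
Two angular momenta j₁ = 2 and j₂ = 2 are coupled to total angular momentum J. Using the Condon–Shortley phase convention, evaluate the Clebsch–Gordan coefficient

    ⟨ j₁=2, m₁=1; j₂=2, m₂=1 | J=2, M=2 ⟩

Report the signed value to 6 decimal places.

j₁+j₂−J=2  J+j₁−j₂=2  J−j₁+j₂=2  j₁+j₂+J+1=7
(j₁±m₁, j₂±m₂, J±M) = (3,1,3,1,4,0)
P² = 48/7
sum k=1..1:
  [1] −1/4 = -1/4
S = -1/4
C² = P²·S² = 3/7 ; C = -0.654654

−√(3/7) = -0.654654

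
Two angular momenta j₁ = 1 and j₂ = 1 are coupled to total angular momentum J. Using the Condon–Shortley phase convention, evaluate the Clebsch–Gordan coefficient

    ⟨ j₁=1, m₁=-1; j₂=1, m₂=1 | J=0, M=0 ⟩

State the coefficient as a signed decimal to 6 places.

j₁+j₂−J=2  J+j₁−j₂=0  J−j₁+j₂=0  j₁+j₂+J+1=3
(j₁±m₁, j₂±m₂, J±M) = (0,2,2,0,0,0)
P² = 4/3
sum k=2..2:
  [2] +1/2 = 1/2
S = 1/2
C² = P²·S² = 1/3 ; C = +0.577350

+0.577350  (= +√(1/3))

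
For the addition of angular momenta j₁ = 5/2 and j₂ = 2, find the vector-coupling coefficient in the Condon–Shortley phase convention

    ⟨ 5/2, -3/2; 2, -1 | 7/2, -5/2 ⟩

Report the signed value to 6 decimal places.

triangle: 1!·4!·3!/9! = 144/362880
(j±m)!: 1!·4!·1!·3!·1!·6! = 103680
prefactor² = (2J+1)·Δ·N² = 2304/7
  k=0: +1/(0!·1!·4!·1!·0!·2!) = 1/48
  k=1: −1/(1!·0!·3!·0!·1!·3!) = -1/36
Σ = -1/144  ⇒  CG² = 2304/7·(-1/144)² = 1/63
CG = −√(1/63) = -0.125988

-0.125988  (= −√(1/63))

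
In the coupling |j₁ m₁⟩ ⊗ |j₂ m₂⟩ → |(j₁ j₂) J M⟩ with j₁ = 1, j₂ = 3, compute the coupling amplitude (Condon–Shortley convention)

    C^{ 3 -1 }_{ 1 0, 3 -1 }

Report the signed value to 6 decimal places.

+√(1/12) ≈ +0.288675

j₁+j₂−J=1  J+j₁−j₂=1  J−j₁+j₂=5  j₁+j₂+J+1=8
(j₁±m₁, j₂±m₂, J±M) = (1,1,2,4,2,4)
P² = 48
sum k=0..1:
  [0] +1/12 = 1/12
  [1] −1/24 = -1/24
S = 1/24
C² = P²·S² = 1/12 ; C = +0.288675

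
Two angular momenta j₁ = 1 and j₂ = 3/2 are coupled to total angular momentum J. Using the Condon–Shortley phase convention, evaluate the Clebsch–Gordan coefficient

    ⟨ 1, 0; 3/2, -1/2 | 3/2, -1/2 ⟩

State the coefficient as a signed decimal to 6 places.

+√(1/15) ≈ +0.258199

j₁+j₂−J=1  J+j₁−j₂=1  J−j₁+j₂=2  j₁+j₂+J+1=5
(j₁±m₁, j₂±m₂, J±M) = (1,1,1,2,1,2)
P² = 4/15
sum k=0..1:
  [0] +1/1 = 1
  [1] −1/2 = -1/2
S = 1/2
C² = P²·S² = 1/15 ; C = +0.258199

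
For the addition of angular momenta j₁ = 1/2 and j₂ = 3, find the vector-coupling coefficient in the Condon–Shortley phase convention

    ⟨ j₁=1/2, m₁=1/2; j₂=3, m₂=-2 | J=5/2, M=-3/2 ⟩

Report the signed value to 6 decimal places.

+0.845154  (= +√(5/7))

triangle: 1!*0!*5!/7! = 120/5040
(j±m)!: 1!*0!*1!*5!*1!*4! = 2880
prefactor² = (2J+1)*Δ*N² = 2880/7
  k=0: +1/(0!*1!*0!*1!*0!*4!) = 1/24
Σ = 1/24  ⇒  CG² = 2880/7*1/24² = 5/7
CG = +√(5/7) = +0.845154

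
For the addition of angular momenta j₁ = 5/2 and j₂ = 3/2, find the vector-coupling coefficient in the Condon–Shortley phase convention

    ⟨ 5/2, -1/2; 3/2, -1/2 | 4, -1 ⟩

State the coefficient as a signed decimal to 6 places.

+√(15/28) = +0.731925

√[9·0!5!3!/9! · 2!3!1!2!3!5!] = √(2160/7)
  +(−1)^0/∏(0,0,3,1,2,2)! = 1/24  (running 1/24)
⟨..|..⟩ = √(2160/7)·(1/24) = +0.731925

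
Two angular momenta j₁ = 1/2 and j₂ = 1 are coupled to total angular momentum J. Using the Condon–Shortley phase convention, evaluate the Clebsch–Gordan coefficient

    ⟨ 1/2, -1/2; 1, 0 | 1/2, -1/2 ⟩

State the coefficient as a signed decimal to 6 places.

−√(1/3) ≈ -0.577350

√[2·1!0!1!/3! · 0!1!1!1!0!1!] = √(1/3)
  +(−1)^1/∏(1,0,0,0,0,1)! = -1  (running -1)
⟨..|..⟩ = √(1/3)·(-1) = -0.577350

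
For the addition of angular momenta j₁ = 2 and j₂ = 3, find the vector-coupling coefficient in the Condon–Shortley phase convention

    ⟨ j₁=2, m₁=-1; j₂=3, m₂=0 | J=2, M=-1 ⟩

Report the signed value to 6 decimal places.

+0.534522  (= +√(2/7))

j₁+j₂−J=3  J+j₁−j₂=1  J−j₁+j₂=3  j₁+j₂+J+1=8
(j₁±m₁, j₂±m₂, J±M) = (1,3,3,3,1,3)
P² = 81/14
sum k=2..3:
  [2] +1/4 = 1/4
  [3] −1/36 = -1/36
S = 2/9
C² = P²·S² = 2/7 ; C = +0.534522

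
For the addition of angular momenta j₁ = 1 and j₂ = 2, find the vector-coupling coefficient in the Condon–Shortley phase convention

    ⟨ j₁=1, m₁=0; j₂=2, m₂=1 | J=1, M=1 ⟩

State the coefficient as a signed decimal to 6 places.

−√(3/10) = -0.547723

triangle: 2!×0!×2!/5! = 4/120
(j±m)!: 1!×1!×3!×1!×2!×0! = 12
prefactor² = (2J+1)×Δ×N² = 6/5
  k=1: −1/(1!×1!×0!×2!×0!×0!) = -1/2
Σ = -1/2  ⇒  CG² = 6/5×(-1/2)² = 3/10
CG = −√(3/10) = -0.547723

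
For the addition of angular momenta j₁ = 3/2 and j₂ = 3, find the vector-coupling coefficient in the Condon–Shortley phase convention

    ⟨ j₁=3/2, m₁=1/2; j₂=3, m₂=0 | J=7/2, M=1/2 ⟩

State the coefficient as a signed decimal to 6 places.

triangle: 1!×2!×5!/9! = 240/362880
(j±m)!: 2!×1!×3!×3!×4!×3! = 10368
prefactor² = (2J+1)×Δ×N² = 384/7
  k=0: +1/(0!×1!×1!×3!×1!×2!) = 1/12
  k=1: −1/(1!×0!×0!×2!×2!×3!) = -1/24
Σ = 1/24  ⇒  CG² = 384/7×1/24² = 2/21
CG = +√(2/21) = +0.308607

+0.308607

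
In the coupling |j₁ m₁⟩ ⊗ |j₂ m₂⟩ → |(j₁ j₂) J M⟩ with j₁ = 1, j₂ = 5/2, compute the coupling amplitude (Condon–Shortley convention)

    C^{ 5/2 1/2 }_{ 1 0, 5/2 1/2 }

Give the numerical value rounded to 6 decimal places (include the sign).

-0.169031  (= −√(1/35))

triangle: 1!*1!*4!/7! = 24/5040
(j±m)!: 1!*1!*3!*2!*3!*2! = 144
prefactor² = (2J+1)*Δ*N² = 144/35
  k=0: +1/(0!*1!*1!*3!*0!*1!) = 1/6
  k=1: −1/(1!*0!*0!*2!*1!*2!) = -1/4
Σ = -1/12  ⇒  CG² = 144/35*(-1/12)² = 1/35
CG = −√(1/35) = -0.169031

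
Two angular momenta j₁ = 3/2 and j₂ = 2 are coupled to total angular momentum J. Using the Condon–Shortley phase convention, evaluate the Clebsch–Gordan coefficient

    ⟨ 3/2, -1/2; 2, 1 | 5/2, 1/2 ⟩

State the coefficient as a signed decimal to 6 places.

√[6·1!2!3!/7! · 1!2!3!1!3!2!] = √(72/35)
  +(−1)^0/∏(0,1,2,3,0,0)! = 1/12  (running 1/12)
  +(−1)^1/∏(1,0,1,2,1,1)! = -1/2  (running -5/12)
⟨..|..⟩ = √(72/35)·(-5/12) = -0.597614

-0.597614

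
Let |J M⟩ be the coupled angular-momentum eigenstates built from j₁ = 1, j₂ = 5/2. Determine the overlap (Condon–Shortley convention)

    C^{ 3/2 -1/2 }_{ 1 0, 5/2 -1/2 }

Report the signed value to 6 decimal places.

triangle: 2!×0!×3!/6! = 12/720
(j±m)!: 1!×1!×2!×3!×1!×2! = 24
prefactor² = (2J+1)×Δ×N² = 8/5
  k=1: −1/(1!×1!×0!×1!×0!×2!) = -1/2
Σ = -1/2  ⇒  CG² = 8/5×(-1/2)² = 2/5
CG = −√(2/5) = -0.632456

−√(2/5) ≈ -0.632456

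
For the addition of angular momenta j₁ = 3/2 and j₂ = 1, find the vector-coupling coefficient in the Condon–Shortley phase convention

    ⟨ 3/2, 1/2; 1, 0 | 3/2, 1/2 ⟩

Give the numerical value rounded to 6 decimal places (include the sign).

+√(1/15) ≈ +0.258199

√[4·1!2!1!/5! · 2!1!1!1!2!1!] = √(4/15)
  +(−1)^0/∏(0,1,1,1,1,0)! = 1  (running 1)
  +(−1)^1/∏(1,0,0,0,2,1)! = -1/2  (running 1/2)
⟨..|..⟩ = √(4/15)·(1/2) = +0.258199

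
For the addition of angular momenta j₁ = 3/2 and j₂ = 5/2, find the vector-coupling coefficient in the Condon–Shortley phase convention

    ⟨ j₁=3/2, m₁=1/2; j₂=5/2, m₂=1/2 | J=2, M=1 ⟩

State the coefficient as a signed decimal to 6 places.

-0.545545  (= −√(25/84))

√[5·2!1!3!/7! · 2!1!3!2!3!1!] = √(12/7)
  +(−1)^0/∏(0,2,1,3,0,0)! = 1/12  (running 1/12)
  +(−1)^1/∏(1,1,0,2,1,1)! = -1/2  (running -5/12)
⟨..|..⟩ = √(12/7)·(-5/12) = -0.545545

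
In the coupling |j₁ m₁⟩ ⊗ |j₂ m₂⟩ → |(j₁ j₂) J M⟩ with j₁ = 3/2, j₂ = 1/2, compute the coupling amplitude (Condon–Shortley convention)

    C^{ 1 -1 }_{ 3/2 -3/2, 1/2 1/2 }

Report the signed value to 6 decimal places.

-0.866025  (= −√(3/4))

j₁+j₂−J=1  J+j₁−j₂=2  J−j₁+j₂=0  j₁+j₂+J+1=4
(j₁±m₁, j₂±m₂, J±M) = (0,3,1,0,0,2)
P² = 3
sum k=1..1:
  [1] −1/2 = -1/2
S = -1/2
C² = P²·S² = 3/4 ; C = -0.866025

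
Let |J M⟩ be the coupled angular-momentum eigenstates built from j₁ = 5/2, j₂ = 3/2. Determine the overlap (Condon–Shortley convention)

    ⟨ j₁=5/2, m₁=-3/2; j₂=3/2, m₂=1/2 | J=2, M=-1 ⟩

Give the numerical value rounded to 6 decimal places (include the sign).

triangle: 2!·3!·1!/7! = 12/5040
(j±m)!: 1!·4!·2!·1!·1!·3! = 288
prefactor² = (2J+1)·Δ·N² = 24/7
  k=1: −1/(1!·1!·3!·1!·0!·0!) = -1/6
  k=2: +1/(2!·0!·2!·0!·1!·1!) = 1/4
Σ = 1/12  ⇒  CG² = 24/7·1/12² = 1/42
CG = +√(1/42) = +0.154303

+0.154303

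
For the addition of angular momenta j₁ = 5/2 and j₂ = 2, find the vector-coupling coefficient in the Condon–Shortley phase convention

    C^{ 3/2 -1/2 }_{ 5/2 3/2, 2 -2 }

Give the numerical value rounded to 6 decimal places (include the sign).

+0.552052

√[4·3!2!1!/7! · 4!1!0!4!1!2!] = √(384/35)
  +(−1)^0/∏(0,3,1,0,1,1)! = 1/6  (running 1/6)
⟨..|..⟩ = √(384/35)·(1/6) = +0.552052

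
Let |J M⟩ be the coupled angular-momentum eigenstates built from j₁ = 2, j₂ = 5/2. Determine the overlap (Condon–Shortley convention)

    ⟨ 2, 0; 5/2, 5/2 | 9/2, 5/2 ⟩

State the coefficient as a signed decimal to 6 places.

√[10·0!4!5!/10! · 2!2!5!0!7!2!] = √(38400)
  +(−1)^0/∏(0,0,2,5,2,0)! = 1/480  (running 1/480)
⟨..|..⟩ = √(38400)·(1/480) = +0.408248

+√(1/6) ≈ +0.408248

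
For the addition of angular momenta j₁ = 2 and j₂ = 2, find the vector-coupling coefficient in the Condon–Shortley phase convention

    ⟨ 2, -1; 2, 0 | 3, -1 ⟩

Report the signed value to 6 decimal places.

√[7·1!3!3!/8! · 1!3!2!2!2!4!] = √(36/5)
  +(−1)^0/∏(0,1,3,2,0,1)! = 1/12  (running 1/12)
  +(−1)^1/∏(1,0,2,1,1,2)! = -1/4  (running -1/6)
⟨..|..⟩ = √(36/5)·(-1/6) = -0.447214

-0.447214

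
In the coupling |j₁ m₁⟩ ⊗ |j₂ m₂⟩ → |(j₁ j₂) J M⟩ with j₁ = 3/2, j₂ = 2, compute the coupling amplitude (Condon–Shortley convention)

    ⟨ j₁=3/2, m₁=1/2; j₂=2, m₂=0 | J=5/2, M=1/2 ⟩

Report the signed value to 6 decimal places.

triangle: 1!×2!×3!/7! = 12/5040
(j±m)!: 2!×1!×2!×2!×3!×2! = 96
prefactor² = (2J+1)×Δ×N² = 48/35
  k=0: +1/(0!×1!×1!×2!×1!×1!) = 1/2
  k=1: −1/(1!×0!×0!×1!×2!×2!) = -1/4
Σ = 1/4  ⇒  CG² = 48/35×1/4² = 3/35
CG = +√(3/35) = +0.292770

+√(3/35) = +0.292770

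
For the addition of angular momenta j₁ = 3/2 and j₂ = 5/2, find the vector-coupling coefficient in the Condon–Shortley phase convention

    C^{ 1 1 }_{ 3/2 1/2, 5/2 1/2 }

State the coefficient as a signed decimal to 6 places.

-0.387298  (= −√(3/20))

j₁+j₂−J=3  J+j₁−j₂=0  J−j₁+j₂=2  j₁+j₂+J+1=6
(j₁±m₁, j₂±m₂, J±M) = (2,1,3,2,2,0)
P² = 12/5
sum k=1..1:
  [1] −1/4 = -1/4
S = -1/4
C² = P²·S² = 3/20 ; C = -0.387298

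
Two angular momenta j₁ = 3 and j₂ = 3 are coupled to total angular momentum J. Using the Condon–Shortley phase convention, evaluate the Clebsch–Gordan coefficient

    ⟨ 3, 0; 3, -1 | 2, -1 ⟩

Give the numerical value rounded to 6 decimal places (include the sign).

√[5·4!2!2!/9! · 3!3!2!4!1!3!] = √(96/7)
  +(−1)^1/∏(1,3,2,1,0,1)! = -1/12  (running -1/12)
  +(−1)^2/∏(2,2,1,0,1,2)! = 1/8  (running 1/24)
⟨..|..⟩ = √(96/7)·(1/24) = +0.154303

+0.154303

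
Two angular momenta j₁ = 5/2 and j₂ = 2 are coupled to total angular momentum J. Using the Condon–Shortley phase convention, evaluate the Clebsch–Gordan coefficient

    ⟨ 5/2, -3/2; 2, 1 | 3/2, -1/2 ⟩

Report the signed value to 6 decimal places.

√[4·3!2!1!/7! · 1!4!3!1!1!2!] = √(96/35)
  +(−1)^2/∏(2,1,2,1,0,0)! = 1/4  (running 1/4)
  +(−1)^3/∏(3,0,1,0,1,1)! = -1/6  (running 1/12)
⟨..|..⟩ = √(96/35)·(1/12) = +0.138013

+0.138013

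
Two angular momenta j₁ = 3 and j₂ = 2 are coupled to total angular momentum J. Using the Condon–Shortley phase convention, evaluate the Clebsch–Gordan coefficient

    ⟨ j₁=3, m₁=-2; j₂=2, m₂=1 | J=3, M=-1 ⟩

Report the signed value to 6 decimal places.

√[7·2!4!2!/9! · 1!5!3!1!2!4!] = √(64)
  +(−1)^1/∏(1,1,4,2,0,0)! = -1/48  (running -1/48)
  +(−1)^2/∏(2,0,3,1,1,1)! = 1/12  (running 1/16)
⟨..|..⟩ = √(64)·(1/16) = +0.500000

+√(1/4) = +0.500000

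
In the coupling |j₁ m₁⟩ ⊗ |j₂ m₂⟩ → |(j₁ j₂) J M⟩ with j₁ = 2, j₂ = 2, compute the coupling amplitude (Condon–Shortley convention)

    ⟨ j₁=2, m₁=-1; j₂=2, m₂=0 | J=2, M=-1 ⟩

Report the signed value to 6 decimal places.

j₁+j₂−J=2  J+j₁−j₂=2  J−j₁+j₂=2  j₁+j₂+J+1=7
(j₁±m₁, j₂±m₂, J±M) = (1,3,2,2,1,3)
P² = 8/7
sum k=1..2:
  [1] −1/2 = -1/2
  [2] +1/4 = 1/4
S = -1/4
C² = P²·S² = 1/14 ; C = -0.267261

-0.267261  (= −√(1/14))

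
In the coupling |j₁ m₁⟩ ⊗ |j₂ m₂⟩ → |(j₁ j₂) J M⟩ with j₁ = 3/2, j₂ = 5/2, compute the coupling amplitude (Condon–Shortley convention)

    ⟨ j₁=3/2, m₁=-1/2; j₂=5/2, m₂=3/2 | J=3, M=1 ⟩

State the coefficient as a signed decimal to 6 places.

triangle: 1!·2!·4!/8! = 48/40320
(j±m)!: 1!·2!·4!·1!·4!·2! = 2304
prefactor² = (2J+1)·Δ·N² = 96/5
  k=0: +1/(0!·1!·2!·4!·0!·0!) = 1/48
  k=1: −1/(1!·0!·1!·3!·1!·1!) = -1/6
Σ = -7/48  ⇒  CG² = 96/5·(-7/48)² = 49/120
CG = −√(49/120) = -0.639010

−√(49/120) = -0.639010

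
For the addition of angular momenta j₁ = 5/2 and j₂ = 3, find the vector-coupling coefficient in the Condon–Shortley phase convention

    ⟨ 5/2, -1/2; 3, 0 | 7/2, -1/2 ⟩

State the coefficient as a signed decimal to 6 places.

−√(4/21) = -0.436436

triangle: 2!×3!×4!/10! = 288/3628800
(j±m)!: 2!×3!×3!×3!×3!×4! = 62208
prefactor² = (2J+1)×Δ×N² = 6912/175
  k=0: +1/(0!×2!×3!×3!×0!×1!) = 1/72
  k=1: −1/(1!×1!×2!×2!×1!×2!) = -1/8
  k=2: +1/(2!×0!×1!×1!×2!×3!) = 1/24
Σ = -5/72  ⇒  CG² = 6912/175×(-5/72)² = 4/21
CG = −√(4/21) = -0.436436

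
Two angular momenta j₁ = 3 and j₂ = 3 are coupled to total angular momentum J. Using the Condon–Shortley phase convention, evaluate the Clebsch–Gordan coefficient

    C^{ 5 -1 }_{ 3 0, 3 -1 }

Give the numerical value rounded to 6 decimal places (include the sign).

+0.345033

triangle: 1!·5!·5!/12! = 14400/479001600
(j±m)!: 3!·3!·2!·4!·4!·6! = 29859840
prefactor² = (2J+1)·Δ·N² = 69120/7
  k=0: +1/(0!·1!·3!·2!·2!·3!) = 1/144
  k=1: −1/(1!·0!·2!·1!·3!·4!) = -1/288
Σ = 1/288  ⇒  CG² = 69120/7·1/288² = 5/42
CG = +√(5/42) = +0.345033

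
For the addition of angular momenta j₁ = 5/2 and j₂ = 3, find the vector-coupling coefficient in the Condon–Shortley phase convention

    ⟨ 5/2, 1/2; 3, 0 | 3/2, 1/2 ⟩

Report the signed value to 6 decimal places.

+0.338062

j₁+j₂−J=4  J+j₁−j₂=1  J−j₁+j₂=2  j₁+j₂+J+1=8
(j₁±m₁, j₂±m₂, J±M) = (3,2,3,3,2,1)
P² = 144/35
sum k=1..2:
  [1] −1/12 = -1/12
  [2] +1/4 = 1/4
S = 1/6
C² = P²·S² = 4/35 ; C = +0.338062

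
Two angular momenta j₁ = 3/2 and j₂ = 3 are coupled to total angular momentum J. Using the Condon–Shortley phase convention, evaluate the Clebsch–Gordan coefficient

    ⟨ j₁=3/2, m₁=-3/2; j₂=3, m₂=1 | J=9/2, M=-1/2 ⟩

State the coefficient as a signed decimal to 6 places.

√[10·0!3!6!/10! · 0!3!4!2!4!5!] = √(69120/7)
  +(−1)^0/∏(0,0,3,4,0,2)! = 1/288  (running 1/288)
⟨..|..⟩ = √(69120/7)·(1/288) = +0.345033

+0.345033  (= +√(5/42))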